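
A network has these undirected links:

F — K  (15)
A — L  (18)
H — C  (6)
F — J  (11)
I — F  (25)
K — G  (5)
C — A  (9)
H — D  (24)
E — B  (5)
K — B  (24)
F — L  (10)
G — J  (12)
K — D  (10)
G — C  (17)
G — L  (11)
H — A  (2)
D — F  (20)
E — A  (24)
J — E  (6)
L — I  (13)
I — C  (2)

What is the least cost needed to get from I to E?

Enumerating some paths:
I–C–H–A–E: 2+6+2+24 = 34
I–C–A–E: 2+9+24 = 35
The minimum is 34 via I–C–H–A–E.

34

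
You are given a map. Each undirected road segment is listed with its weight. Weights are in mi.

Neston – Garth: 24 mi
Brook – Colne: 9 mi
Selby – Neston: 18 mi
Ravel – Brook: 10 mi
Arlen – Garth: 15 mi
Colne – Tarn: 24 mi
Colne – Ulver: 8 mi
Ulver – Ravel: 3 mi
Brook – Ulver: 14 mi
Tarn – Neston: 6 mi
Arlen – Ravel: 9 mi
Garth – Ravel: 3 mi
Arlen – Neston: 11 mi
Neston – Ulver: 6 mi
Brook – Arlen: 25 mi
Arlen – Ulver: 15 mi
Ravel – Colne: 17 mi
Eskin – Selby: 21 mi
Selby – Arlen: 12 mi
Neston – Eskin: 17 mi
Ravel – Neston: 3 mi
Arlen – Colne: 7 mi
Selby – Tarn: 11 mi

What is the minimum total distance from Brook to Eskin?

30 mi

Shortest distances from Brook:
Brook: 0
Colne: 9  (via Brook)
Ravel: 10  (via Brook)
Neston: 13  (via Ravel)
Ulver: 13  (via Ravel)
Garth: 13  (via Ravel)
Arlen: 16  (via Colne)
Tarn: 19  (via Neston)
Selby: 28  (via Arlen)
Eskin: 30  (via Neston)
Shortest route: Brook–Ravel–Neston–Eskin = 30 mi.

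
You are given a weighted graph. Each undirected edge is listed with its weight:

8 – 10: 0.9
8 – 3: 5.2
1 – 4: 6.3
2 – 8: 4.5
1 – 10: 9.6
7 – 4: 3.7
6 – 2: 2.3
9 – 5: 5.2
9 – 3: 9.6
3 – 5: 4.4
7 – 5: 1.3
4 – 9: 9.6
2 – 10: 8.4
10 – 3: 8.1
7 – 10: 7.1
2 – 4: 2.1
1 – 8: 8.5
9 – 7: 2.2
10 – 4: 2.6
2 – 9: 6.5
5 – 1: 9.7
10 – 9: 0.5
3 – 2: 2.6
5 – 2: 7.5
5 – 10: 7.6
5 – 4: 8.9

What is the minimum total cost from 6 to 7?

8.1

Running Dijkstra from 6:
6: 0
2: 2.3  (via 6)
4: 4.4  (via 2)
3: 4.9  (via 2)
8: 6.8  (via 2)
10: 7  (via 4)
9: 7.5  (via 10)
7: 8.1  (via 4)
Shortest route: 6–2–4–7 = 8.1.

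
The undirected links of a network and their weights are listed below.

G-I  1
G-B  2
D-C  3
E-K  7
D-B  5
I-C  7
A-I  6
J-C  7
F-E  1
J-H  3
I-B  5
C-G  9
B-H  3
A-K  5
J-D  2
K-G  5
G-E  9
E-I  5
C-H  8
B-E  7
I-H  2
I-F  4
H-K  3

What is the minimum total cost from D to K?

Candidate routes:
D–B–H–K: 5+3+3 = 11
D–J–H–K: 2+3+3 = 8
D–B–G–K: 5+2+5 = 12
Cheapest is D–J–H–K at 8.

8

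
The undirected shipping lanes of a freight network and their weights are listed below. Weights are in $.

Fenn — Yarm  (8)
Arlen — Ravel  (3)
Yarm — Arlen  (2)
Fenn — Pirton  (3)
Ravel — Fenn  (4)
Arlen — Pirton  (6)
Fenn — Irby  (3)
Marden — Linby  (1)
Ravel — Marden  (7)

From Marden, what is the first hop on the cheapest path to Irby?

Enumerating some paths:
Marden–Ravel–Arlen–Pirton–Fenn–Irby: 7+3+6+3+3 = 22
Marden–Ravel–Fenn–Irby: 7+4+3 = 14
Cheapest is Marden–Ravel–Fenn–Irby at $14.
So from Marden the first move is to Ravel.

Ravel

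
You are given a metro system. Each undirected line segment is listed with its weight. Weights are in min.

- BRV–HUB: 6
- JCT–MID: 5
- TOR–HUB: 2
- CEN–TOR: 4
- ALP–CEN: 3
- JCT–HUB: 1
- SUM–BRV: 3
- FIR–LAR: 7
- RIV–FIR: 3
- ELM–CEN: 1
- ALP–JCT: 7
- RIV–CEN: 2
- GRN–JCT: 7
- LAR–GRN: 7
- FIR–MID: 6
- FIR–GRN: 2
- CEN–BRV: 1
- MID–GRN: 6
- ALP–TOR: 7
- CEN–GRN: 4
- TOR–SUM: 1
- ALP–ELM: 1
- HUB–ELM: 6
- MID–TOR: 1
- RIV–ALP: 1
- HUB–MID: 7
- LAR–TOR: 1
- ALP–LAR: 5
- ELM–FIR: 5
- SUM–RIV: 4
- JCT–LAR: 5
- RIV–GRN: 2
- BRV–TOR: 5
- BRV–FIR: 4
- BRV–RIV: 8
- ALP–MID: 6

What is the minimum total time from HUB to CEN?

Candidate routes:
HUB - TOR - SUM - BRV - CEN: 2+1+3+1 = 7
HUB - ELM - CEN: 6+1 = 7
HUB - TOR - CEN: 2+4 = 6
Cheapest is HUB - TOR - CEN at 6 min.

6 min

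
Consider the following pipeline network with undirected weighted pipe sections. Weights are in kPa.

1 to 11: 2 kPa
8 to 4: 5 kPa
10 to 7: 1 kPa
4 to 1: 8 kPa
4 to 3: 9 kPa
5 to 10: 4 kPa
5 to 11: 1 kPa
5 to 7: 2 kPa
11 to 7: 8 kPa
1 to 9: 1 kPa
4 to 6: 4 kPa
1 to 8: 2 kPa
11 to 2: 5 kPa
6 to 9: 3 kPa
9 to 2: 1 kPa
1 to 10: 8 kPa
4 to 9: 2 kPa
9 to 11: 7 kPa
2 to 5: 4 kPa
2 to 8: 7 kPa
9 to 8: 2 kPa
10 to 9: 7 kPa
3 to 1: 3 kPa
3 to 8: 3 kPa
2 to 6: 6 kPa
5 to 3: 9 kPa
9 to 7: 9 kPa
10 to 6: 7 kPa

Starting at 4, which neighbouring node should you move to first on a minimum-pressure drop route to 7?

9

Enumerating some paths:
4–9–1–11–5–7: 2+1+2+1+2 = 8
4–9–2–5–7: 2+1+4+2 = 9
Cheapest is 4–9–1–11–5–7 at 8 kPa.
So from 4 the first move is to 9.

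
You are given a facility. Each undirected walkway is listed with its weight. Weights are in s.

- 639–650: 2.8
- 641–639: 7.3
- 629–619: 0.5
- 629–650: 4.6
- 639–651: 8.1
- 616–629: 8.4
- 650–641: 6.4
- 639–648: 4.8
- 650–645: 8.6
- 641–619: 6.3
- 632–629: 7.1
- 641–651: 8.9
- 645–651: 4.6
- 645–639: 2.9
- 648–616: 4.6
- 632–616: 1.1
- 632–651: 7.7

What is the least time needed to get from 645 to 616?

12.3 s

Settle nodes by increasing distance from 645:
645: 0
639: 2.9  (via 645)
651: 4.6  (via 645)
650: 5.7  (via 639)
648: 7.7  (via 639)
641: 10.2  (via 639)
629: 10.3  (via 650)
619: 10.8  (via 629)
632: 12.3  (via 651)
616: 12.3  (via 648)
Shortest route: 645–639–648–616 = 12.3 s.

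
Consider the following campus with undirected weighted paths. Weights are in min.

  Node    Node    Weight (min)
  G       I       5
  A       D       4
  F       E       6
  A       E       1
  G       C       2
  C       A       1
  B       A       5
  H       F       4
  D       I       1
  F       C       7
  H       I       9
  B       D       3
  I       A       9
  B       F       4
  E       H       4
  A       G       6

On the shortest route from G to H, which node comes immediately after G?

C

Candidate routes:
G → A → E → H: 6+1+4 = 11
G → C → F → H: 2+7+4 = 13
G → C → A → E → H: 2+1+1+4 = 8
The minimum is 8 min via G → C → A → E → H.
So from G the first move is to C.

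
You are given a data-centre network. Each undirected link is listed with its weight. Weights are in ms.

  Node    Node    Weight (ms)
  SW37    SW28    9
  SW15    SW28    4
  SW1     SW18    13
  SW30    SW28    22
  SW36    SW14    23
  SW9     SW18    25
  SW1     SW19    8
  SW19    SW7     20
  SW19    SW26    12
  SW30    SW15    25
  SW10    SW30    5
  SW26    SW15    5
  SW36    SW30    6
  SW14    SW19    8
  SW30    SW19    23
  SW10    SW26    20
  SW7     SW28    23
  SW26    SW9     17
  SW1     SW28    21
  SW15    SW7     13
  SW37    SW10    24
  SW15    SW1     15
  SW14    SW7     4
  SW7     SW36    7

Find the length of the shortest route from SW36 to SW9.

42 ms

Running Dijkstra from SW36:
SW36: 0
SW30: 6  (via SW36)
SW7: 7  (via SW36)
SW10: 11  (via SW30)
SW14: 11  (via SW7)
SW19: 19  (via SW14)
SW15: 20  (via SW7)
SW28: 24  (via SW15)
SW26: 25  (via SW15)
SW1: 27  (via SW19)
SW37: 33  (via SW28)
SW18: 40  (via SW1)
SW9: 42  (via SW26)
Shortest route: SW36–SW7–SW15–SW26–SW9 = 42 ms.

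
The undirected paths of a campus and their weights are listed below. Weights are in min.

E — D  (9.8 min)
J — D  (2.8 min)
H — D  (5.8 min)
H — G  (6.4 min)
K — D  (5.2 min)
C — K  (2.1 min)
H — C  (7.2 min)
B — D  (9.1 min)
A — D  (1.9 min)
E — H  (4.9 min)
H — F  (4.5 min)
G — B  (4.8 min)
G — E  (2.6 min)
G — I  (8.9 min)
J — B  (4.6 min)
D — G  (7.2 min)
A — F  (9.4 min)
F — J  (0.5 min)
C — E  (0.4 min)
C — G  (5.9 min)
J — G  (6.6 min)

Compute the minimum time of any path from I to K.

14 min

Candidate routes:
I - G - C - K: 8.9+5.9+2.1 = 16.9
I - G - E - C - K: 8.9+2.6+0.4+2.1 = 14
The minimum is 14 min via I - G - E - C - K.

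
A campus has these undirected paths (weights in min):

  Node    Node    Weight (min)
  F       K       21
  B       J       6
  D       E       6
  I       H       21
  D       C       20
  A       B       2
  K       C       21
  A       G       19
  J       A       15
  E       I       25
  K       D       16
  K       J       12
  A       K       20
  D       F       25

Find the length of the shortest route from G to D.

55 min

Running Dijkstra from G:
G: 0
A: 19  (via G)
B: 21  (via A)
J: 27  (via B)
K: 39  (via A)
D: 55  (via K)
Shortest route: G–A–K–D = 55 min.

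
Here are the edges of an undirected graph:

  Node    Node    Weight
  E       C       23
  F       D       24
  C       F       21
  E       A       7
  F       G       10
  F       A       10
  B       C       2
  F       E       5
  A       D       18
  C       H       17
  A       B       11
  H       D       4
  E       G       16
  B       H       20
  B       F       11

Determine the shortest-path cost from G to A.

Compare a few routes:
G → F → A: 10+10 = 20
G → E → F → A: 16+5+10 = 31
G → E → A: 16+7 = 23
G → F → E → A: 10+5+7 = 22
The minimum is 20 via G → F → A.

20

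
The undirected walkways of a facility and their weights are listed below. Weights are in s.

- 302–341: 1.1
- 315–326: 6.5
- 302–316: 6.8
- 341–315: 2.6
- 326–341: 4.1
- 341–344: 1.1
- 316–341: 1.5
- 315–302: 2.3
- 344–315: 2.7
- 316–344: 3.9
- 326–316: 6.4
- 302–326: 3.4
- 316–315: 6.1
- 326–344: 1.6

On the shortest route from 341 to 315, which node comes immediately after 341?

315

Enumerating some paths:
341 - 315: 2.6 = 2.6
341 - 302 - 315: 1.1+2.3 = 3.4
The minimum is 2.6 s via 341 - 315.
So from 341 the first move is to 315.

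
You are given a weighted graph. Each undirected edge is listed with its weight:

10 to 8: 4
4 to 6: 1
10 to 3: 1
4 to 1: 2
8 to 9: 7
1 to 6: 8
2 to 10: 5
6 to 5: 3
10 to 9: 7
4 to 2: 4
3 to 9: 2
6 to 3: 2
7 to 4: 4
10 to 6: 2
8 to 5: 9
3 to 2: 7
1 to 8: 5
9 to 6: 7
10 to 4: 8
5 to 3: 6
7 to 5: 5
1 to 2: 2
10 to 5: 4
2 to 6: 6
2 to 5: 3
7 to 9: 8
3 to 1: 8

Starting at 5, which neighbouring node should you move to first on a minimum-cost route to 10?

10

Candidate routes:
5 → 6 → 3 → 10: 3+2+1 = 6
5 → 10: 4 = 4
5 → 6 → 10: 3+2 = 5
The minimum is 4 via 5 → 10.
So from 5 the first move is to 10.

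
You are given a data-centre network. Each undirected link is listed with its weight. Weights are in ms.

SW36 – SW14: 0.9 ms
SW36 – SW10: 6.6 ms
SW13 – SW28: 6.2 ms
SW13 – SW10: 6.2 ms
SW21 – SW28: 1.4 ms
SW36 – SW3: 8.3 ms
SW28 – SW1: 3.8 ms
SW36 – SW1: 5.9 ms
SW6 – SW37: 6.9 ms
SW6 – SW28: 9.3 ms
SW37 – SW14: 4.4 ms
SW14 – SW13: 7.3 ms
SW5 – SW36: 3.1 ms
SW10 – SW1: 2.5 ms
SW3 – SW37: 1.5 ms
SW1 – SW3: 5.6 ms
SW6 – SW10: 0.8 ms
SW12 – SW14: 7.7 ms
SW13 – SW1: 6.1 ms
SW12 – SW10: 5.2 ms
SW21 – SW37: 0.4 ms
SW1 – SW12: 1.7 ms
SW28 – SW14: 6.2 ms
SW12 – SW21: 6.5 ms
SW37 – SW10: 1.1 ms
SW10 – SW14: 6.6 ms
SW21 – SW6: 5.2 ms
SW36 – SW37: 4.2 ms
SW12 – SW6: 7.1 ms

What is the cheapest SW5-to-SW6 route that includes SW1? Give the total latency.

Shortest SW5→SW1: SW5 → SW36 → SW1 = 9
Best SW1 to SW6: SW1 → SW10 → SW6 costing 3.3
Total via SW1: 9 + 3.3 = 12.3 ms.

12.3 ms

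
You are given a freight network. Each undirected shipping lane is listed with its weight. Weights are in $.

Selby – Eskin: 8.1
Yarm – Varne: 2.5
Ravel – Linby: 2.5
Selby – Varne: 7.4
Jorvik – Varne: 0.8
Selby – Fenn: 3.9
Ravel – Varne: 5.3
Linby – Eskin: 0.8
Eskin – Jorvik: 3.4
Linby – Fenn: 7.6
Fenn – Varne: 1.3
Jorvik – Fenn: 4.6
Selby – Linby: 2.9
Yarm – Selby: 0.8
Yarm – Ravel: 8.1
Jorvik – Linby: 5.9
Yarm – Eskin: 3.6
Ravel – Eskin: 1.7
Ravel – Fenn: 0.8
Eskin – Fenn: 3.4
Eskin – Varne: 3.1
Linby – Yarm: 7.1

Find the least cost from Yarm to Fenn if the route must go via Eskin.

$6.1

Shortest Yarm→Eskin: Yarm–Eskin = 3.6
Shortest Eskin→Fenn: Eskin–Ravel–Fenn = 2.5
Total via Eskin: 3.6 + 2.5 = $6.1.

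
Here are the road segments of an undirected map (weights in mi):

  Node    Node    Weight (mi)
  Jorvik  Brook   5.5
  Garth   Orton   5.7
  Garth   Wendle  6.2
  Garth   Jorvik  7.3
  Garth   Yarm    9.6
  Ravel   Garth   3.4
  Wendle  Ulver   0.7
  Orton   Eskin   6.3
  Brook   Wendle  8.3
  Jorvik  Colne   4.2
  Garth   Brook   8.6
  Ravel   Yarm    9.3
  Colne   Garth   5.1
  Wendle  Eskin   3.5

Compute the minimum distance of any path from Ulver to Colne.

Enumerating some paths:
Ulver - Wendle - Garth - Jorvik - Colne: 0.7+6.2+7.3+4.2 = 18.4
Ulver - Wendle - Garth - Colne: 0.7+6.2+5.1 = 12
Ulver - Wendle - Brook - Jorvik - Colne: 0.7+8.3+5.5+4.2 = 18.7
Ulver - Wendle - Eskin - Orton - Garth - Colne: 0.7+3.5+6.3+5.7+5.1 = 21.3
The minimum is 12 mi via Ulver - Wendle - Garth - Colne.

12 mi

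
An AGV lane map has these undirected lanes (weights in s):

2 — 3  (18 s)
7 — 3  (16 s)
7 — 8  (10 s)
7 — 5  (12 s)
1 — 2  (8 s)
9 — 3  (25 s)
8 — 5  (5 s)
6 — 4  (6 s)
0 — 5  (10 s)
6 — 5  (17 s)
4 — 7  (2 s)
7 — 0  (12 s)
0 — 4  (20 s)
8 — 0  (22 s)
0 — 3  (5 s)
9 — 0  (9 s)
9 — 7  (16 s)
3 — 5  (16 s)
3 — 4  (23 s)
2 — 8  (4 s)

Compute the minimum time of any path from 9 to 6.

Enumerating some paths:
9 → 0 → 7 → 4 → 6: 9+12+2+6 = 29
9 → 7 → 4 → 6: 16+2+6 = 24
9 → 0 → 4 → 6: 9+20+6 = 35
9 → 0 → 5 → 6: 9+10+17 = 36
Cheapest is 9 → 7 → 4 → 6 at 24 s.

24 s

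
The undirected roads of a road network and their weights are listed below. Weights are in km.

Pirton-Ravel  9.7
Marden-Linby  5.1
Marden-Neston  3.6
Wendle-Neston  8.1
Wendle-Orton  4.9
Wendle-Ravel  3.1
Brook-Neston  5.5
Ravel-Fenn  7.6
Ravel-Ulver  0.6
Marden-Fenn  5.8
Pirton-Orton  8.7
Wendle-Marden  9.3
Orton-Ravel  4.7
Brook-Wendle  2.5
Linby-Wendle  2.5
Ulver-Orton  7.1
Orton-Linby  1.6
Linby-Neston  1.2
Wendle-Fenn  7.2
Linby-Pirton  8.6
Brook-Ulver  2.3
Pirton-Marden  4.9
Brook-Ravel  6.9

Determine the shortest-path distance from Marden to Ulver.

Running Dijkstra from Marden:
Marden: 0
Neston: 3.6  (via Marden)
Linby: 4.8  (via Neston)
Pirton: 4.9  (via Marden)
Fenn: 5.8  (via Marden)
Orton: 6.4  (via Linby)
Wendle: 7.3  (via Linby)
Brook: 9.1  (via Neston)
Ravel: 10.4  (via Wendle)
Ulver: 11  (via Ravel)
Shortest route: Marden–Neston–Linby–Wendle–Ravel–Ulver = 11 km.

11 km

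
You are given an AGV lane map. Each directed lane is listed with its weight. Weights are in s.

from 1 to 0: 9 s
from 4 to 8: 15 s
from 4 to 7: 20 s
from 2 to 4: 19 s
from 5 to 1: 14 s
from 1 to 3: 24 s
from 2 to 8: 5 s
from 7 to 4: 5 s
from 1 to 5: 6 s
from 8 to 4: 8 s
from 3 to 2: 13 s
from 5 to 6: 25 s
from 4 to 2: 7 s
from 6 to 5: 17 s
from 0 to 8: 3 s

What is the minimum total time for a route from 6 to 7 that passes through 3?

Shortest 6→3: 6–5–1–3 = 55
Best 3 to 7: 3–2–8–4–7 costing 46
Total via 3: 55 + 46 = 101 s.

101 s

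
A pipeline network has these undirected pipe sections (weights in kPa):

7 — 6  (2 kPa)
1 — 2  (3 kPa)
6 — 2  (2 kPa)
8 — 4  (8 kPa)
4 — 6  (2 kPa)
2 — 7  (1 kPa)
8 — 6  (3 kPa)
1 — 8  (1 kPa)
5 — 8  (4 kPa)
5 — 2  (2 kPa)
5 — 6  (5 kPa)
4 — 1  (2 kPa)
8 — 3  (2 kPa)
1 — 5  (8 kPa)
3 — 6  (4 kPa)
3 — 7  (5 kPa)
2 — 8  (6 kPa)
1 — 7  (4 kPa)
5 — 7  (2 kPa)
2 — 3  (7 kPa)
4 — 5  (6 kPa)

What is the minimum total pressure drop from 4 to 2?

4 kPa

Shortest distances from 4:
4: 0
1: 2  (via 4)
6: 2  (via 4)
8: 3  (via 1)
2: 4  (via 6)
Shortest route: 4–6–2 = 4 kPa.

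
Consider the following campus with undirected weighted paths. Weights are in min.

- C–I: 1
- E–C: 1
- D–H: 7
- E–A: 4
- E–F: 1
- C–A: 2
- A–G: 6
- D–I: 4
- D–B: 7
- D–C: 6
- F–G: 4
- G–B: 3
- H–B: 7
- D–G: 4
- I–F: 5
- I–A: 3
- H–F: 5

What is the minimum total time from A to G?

Shortest distances from A:
A: 0
C: 2  (via A)
E: 3  (via C)
I: 3  (via A)
F: 4  (via E)
G: 6  (via A)
Shortest route: A–G = 6 min.

6 min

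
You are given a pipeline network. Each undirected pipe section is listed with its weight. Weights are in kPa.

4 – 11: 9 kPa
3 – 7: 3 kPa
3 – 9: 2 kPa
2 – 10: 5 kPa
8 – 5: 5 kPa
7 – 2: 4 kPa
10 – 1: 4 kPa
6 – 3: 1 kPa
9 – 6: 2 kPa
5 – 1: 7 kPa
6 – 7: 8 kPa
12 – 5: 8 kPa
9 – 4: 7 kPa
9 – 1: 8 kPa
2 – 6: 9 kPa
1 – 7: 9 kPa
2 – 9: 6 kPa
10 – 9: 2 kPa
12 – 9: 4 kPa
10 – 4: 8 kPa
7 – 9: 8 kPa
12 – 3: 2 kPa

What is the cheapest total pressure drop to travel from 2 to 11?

22 kPa

Compare a few routes:
2 - 10 - 9 - 4 - 11: 5+2+7+9 = 23
2 - 7 - 3 - 9 - 4 - 11: 4+3+2+7+9 = 25
2 - 10 - 4 - 11: 5+8+9 = 22
The minimum is 22 kPa via 2 - 10 - 4 - 11.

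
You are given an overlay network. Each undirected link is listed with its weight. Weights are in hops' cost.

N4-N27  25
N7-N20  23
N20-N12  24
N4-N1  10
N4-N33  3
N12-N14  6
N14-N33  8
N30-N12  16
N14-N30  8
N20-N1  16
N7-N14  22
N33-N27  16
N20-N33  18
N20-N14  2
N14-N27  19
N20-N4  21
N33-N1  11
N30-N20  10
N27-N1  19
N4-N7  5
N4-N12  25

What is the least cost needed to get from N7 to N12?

Shortest distances from N7:
N7: 0
N4: 5  (via N7)
N33: 8  (via N4)
N1: 15  (via N4)
N14: 16  (via N33)
N20: 18  (via N14)
N12: 22  (via N14)
Shortest route: N7–N4–N33–N14–N12 = 22 hops' cost.

22 hops' cost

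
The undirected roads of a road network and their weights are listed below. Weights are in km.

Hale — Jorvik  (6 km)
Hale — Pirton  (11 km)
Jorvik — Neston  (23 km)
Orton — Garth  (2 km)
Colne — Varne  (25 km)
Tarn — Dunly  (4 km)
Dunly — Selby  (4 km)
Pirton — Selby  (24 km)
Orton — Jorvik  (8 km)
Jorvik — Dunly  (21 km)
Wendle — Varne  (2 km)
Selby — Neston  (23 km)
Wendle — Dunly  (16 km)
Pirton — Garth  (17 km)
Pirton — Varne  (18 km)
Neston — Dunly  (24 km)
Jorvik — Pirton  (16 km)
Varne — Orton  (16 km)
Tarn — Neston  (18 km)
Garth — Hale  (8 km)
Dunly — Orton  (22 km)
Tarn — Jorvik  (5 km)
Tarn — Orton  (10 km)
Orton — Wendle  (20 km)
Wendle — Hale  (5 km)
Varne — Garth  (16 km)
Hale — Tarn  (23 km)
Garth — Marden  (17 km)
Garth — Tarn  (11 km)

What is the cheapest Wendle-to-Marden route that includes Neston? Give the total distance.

80 km

Best Wendle to Neston: Wendle–Hale–Jorvik–Neston costing 34
Shortest Neston→Marden: Neston–Tarn–Garth–Marden = 46
Total via Neston: 34 + 46 = 80 km.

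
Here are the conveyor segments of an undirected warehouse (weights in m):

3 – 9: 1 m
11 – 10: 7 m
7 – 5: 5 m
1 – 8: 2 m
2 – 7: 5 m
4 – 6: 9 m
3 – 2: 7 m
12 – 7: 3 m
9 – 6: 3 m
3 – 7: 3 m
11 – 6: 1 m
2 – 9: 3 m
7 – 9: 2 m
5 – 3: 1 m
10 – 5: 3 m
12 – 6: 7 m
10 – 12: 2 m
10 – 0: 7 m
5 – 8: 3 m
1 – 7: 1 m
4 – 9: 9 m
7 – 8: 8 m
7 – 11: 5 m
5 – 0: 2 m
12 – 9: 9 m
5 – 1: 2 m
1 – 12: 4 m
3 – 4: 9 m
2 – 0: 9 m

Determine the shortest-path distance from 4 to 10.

Settle nodes by increasing distance from 4:
4: 0
3: 9  (via 4)
6: 9  (via 4)
9: 9  (via 4)
5: 10  (via 3)
11: 10  (via 6)
7: 11  (via 9)
0: 12  (via 5)
1: 12  (via 5)
2: 12  (via 9)
8: 13  (via 5)
10: 13  (via 5)
Shortest route: 4–3–5–10 = 13 m.

13 m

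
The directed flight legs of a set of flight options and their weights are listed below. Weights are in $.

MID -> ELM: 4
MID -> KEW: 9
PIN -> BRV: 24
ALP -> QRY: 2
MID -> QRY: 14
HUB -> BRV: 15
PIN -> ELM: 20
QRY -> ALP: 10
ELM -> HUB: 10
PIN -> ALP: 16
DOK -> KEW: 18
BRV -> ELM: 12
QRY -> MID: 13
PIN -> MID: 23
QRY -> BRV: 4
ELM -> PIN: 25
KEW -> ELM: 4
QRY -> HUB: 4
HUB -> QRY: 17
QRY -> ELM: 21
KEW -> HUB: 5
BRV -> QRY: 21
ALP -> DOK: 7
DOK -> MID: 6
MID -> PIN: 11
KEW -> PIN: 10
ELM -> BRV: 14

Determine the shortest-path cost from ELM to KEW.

Compare a few routes:
ELM - HUB - QRY - MID - KEW: 10+17+13+9 = 49
ELM - BRV - QRY - MID - KEW: 14+21+13+9 = 57
ELM - PIN - MID - KEW: 25+23+9 = 57
Cheapest is ELM - HUB - QRY - MID - KEW at $49.

$49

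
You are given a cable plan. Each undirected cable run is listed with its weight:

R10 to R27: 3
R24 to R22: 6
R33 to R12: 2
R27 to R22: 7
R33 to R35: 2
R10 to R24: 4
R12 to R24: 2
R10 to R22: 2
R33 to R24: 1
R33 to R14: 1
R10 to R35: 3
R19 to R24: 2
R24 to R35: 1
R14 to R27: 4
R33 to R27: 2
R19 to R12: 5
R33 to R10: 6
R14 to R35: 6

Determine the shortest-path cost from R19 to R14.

4

Running Dijkstra from R19:
R19: 0
R24: 2  (via R19)
R35: 3  (via R24)
R33: 3  (via R24)
R14: 4  (via R33)
Shortest route: R19–R24–R33–R14 = 4.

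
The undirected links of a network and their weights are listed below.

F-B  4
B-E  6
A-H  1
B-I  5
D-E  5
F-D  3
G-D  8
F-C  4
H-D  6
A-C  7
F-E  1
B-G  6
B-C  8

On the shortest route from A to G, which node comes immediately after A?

Candidate routes:
A → H → D → G: 1+6+8 = 15
A → H → D → F → B → G: 1+6+3+4+6 = 20
The minimum is 15 via A → H → D → G.
So from A the first move is to H.

H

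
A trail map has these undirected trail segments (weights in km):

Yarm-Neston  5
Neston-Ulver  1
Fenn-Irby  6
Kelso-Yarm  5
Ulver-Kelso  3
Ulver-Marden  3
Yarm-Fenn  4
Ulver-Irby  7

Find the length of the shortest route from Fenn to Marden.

13 km

Settle nodes by increasing distance from Fenn:
Fenn: 0
Yarm: 4  (via Fenn)
Irby: 6  (via Fenn)
Kelso: 9  (via Yarm)
Neston: 9  (via Yarm)
Ulver: 10  (via Neston)
Marden: 13  (via Ulver)
Shortest route: Fenn–Yarm–Neston–Ulver–Marden = 13 km.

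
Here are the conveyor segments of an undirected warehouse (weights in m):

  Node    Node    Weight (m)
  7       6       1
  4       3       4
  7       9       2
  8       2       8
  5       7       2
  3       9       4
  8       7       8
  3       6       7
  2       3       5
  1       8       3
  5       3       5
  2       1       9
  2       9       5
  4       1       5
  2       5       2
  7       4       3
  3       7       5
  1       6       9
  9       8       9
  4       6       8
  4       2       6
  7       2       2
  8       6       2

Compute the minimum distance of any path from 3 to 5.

Shortest distances from 3:
3: 0
4: 4  (via 3)
9: 4  (via 3)
2: 5  (via 3)
5: 5  (via 3)
Shortest route: 3–5 = 5 m.

5 m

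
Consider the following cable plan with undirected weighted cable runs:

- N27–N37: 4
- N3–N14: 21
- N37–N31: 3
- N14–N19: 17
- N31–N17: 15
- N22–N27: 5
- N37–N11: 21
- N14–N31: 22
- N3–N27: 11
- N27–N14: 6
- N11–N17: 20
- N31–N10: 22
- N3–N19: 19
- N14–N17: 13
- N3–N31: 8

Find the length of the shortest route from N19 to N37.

27

Running Dijkstra from N19:
N19: 0
N14: 17  (via N19)
N3: 19  (via N19)
N27: 23  (via N14)
N37: 27  (via N27)
Shortest route: N19–N14–N27–N37 = 27.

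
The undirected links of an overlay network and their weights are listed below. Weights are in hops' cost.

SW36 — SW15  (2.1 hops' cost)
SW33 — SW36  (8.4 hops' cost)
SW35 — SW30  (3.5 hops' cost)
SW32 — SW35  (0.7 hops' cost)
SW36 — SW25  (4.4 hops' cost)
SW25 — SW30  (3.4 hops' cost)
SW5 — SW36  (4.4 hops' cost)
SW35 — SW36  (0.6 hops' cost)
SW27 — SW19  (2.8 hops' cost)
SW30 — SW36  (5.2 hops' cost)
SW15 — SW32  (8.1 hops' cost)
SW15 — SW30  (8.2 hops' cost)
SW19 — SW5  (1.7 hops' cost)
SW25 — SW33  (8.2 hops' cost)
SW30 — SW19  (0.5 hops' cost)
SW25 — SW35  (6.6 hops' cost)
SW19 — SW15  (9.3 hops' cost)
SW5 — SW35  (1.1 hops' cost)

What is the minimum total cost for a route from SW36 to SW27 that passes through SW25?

Shortest SW36→SW25: SW36 → SW25 = 4.4
Shortest SW25→SW27: SW25 → SW30 → SW19 → SW27 = 6.7
Total via SW25: 4.4 + 6.7 = 11.1 hops' cost.

11.1 hops' cost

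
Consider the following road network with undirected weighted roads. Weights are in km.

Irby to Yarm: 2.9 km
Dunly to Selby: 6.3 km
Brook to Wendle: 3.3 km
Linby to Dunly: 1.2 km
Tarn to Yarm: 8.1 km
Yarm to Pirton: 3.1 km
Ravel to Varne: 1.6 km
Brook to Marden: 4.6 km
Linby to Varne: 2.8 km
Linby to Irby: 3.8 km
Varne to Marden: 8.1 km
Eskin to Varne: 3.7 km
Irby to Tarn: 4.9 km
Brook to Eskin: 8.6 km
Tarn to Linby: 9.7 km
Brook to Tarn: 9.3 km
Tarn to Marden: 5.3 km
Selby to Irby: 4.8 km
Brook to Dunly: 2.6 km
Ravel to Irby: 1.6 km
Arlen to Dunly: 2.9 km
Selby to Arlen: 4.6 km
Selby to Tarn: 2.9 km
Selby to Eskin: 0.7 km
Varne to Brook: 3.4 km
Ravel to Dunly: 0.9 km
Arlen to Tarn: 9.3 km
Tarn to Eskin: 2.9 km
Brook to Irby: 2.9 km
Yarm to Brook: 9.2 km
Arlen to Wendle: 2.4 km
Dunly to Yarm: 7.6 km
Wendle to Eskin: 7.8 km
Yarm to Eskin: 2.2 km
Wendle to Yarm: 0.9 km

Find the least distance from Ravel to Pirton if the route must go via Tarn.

Best Ravel to Tarn: Ravel–Irby–Tarn costing 6.5
Shortest Tarn→Pirton: Tarn–Eskin–Yarm–Pirton = 8.2
Total via Tarn: 6.5 + 8.2 = 14.7 km.

14.7 km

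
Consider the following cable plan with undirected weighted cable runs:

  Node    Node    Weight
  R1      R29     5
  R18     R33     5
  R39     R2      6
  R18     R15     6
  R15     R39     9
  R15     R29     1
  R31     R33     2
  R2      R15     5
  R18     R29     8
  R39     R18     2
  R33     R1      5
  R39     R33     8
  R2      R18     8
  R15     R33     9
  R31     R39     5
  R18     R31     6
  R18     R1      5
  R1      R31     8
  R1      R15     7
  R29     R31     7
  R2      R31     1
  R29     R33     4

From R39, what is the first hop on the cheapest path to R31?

R31

Candidate routes:
R39–R31: 5 = 5
R39–R2–R31: 6+1 = 7
The minimum is 5 via R39–R31.
So from R39 the first move is to R31.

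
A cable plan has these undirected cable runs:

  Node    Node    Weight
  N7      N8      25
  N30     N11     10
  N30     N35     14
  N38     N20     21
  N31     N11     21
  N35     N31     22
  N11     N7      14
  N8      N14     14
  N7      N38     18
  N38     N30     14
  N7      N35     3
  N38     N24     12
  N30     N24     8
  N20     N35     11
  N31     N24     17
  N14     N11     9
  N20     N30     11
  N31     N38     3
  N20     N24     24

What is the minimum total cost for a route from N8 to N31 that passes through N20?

Shortest N8→N20: N8 → N7 → N35 → N20 = 39
Best N20 to N31: N20 → N38 → N31 costing 24
Total via N20: 39 + 24 = 63.

63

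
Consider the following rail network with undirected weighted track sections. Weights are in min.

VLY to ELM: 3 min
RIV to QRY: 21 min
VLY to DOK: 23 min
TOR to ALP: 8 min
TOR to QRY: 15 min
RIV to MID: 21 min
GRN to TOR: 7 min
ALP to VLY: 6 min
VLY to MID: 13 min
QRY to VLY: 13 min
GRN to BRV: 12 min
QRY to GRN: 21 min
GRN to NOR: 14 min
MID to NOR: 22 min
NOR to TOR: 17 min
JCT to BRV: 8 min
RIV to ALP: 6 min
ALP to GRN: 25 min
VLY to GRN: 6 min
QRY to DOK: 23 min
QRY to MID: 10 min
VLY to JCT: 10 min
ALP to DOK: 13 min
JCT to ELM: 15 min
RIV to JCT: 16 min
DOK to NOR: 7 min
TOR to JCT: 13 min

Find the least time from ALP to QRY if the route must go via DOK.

Shortest ALP→DOK: ALP → DOK = 13
Shortest DOK→QRY: DOK → QRY = 23
Total via DOK: 13 + 23 = 36 min.

36 min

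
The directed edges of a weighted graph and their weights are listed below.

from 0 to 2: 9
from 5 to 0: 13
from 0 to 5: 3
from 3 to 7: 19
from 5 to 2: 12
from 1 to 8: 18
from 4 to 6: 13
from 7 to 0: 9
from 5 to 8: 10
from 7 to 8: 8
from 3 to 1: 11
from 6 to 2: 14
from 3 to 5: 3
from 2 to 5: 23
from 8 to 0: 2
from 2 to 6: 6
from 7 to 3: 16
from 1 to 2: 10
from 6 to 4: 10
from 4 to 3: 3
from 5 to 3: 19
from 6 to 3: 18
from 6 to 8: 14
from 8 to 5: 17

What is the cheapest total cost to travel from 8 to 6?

17

Enumerating some paths:
8 → 0 → 2 → 6: 2+9+6 = 17
8 → 0 → 5 → 2 → 6: 2+3+12+6 = 23
8 → 5 → 2 → 6: 17+12+6 = 35
The minimum is 17 via 8 → 0 → 2 → 6.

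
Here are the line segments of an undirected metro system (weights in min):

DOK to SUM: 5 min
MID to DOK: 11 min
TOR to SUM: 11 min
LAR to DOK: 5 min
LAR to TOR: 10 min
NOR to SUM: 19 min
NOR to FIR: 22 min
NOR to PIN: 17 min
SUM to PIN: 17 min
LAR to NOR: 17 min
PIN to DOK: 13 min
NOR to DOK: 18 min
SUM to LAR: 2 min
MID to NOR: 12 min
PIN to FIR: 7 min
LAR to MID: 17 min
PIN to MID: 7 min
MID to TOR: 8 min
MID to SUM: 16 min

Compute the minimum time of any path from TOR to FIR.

Enumerating some paths:
TOR → LAR → DOK → PIN → FIR: 10+5+13+7 = 35
TOR → MID → PIN → FIR: 8+7+7 = 22
TOR → SUM → PIN → FIR: 11+17+7 = 35
Cheapest is TOR → MID → PIN → FIR at 22 min.

22 min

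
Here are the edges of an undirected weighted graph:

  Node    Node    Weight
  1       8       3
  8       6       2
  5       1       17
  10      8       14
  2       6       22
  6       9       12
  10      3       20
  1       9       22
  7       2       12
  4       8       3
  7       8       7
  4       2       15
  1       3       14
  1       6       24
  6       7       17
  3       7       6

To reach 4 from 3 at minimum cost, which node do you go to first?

Candidate routes:
3 → 7 → 8 → 4: 6+7+3 = 16
3 → 1 → 8 → 4: 14+3+3 = 20
Cheapest is 3 → 7 → 8 → 4 at 16.
So from 3 the first move is to 7.

7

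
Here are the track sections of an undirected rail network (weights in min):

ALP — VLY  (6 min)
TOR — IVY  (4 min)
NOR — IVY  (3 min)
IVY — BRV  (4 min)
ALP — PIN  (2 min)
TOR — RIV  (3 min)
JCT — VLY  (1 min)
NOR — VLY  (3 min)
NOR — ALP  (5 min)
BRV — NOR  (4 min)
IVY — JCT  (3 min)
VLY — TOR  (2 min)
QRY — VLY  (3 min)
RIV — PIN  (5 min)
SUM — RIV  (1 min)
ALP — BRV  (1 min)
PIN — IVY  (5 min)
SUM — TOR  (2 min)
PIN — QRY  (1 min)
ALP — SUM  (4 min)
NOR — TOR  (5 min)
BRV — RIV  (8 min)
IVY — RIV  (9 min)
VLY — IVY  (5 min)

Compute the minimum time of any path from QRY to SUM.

Settle nodes by increasing distance from QRY:
QRY: 0
PIN: 1  (via QRY)
ALP: 3  (via PIN)
VLY: 3  (via QRY)
JCT: 4  (via VLY)
BRV: 4  (via ALP)
TOR: 5  (via VLY)
IVY: 6  (via PIN)
RIV: 6  (via PIN)
NOR: 6  (via VLY)
SUM: 7  (via ALP)
Shortest route: QRY–PIN–ALP–SUM = 7 min.

7 min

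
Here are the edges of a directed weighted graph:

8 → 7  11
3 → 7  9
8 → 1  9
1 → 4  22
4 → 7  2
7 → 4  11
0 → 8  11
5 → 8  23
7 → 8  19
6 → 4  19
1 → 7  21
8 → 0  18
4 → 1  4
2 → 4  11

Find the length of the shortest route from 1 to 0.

58

Enumerating some paths:
1 → 7 → 8 → 0: 21+19+18 = 58
1 → 4 → 7 → 8 → 0: 22+2+19+18 = 61
Cheapest is 1 → 7 → 8 → 0 at 58.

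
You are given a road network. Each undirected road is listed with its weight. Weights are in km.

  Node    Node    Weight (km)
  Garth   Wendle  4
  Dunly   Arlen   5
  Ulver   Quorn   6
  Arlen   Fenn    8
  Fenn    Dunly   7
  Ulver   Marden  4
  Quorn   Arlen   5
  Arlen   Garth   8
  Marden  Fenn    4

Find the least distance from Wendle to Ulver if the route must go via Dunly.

32 km

Best Wendle to Dunly: Wendle → Garth → Arlen → Dunly costing 17
Best Dunly to Ulver: Dunly → Fenn → Marden → Ulver costing 15
Total via Dunly: 17 + 15 = 32 km.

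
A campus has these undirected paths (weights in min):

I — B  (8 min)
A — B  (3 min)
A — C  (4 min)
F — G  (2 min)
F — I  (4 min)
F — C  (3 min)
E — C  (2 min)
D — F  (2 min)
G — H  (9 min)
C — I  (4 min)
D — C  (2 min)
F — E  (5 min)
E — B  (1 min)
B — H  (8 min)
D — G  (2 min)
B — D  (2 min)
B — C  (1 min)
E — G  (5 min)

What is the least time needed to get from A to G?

7 min

Shortest distances from A:
A: 0
B: 3  (via A)
C: 4  (via A)
E: 4  (via B)
D: 5  (via B)
F: 7  (via C)
G: 7  (via D)
Shortest route: A–B–D–G = 7 min.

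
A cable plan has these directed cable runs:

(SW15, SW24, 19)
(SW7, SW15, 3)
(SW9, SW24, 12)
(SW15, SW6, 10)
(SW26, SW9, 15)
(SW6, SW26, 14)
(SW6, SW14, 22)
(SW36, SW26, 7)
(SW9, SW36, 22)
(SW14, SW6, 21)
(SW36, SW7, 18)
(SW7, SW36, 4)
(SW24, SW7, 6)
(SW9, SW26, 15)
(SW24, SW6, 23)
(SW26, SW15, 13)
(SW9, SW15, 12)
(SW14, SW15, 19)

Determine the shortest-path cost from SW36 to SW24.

34

Running Dijkstra from SW36:
SW36: 0
SW26: 7  (via SW36)
SW7: 18  (via SW36)
SW15: 20  (via SW26)
SW9: 22  (via SW26)
SW6: 30  (via SW15)
SW24: 34  (via SW9)
Shortest route: SW36 → SW26 → SW9 → SW24 = 34.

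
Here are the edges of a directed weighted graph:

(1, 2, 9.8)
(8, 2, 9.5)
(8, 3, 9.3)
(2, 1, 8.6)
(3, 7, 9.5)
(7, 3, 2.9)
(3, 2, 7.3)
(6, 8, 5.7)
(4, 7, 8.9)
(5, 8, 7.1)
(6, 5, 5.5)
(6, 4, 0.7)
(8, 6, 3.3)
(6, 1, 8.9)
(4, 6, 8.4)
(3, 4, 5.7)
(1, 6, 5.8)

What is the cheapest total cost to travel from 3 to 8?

19.8

Running Dijkstra from 3:
3: 0
4: 5.7  (via 3)
2: 7.3  (via 3)
7: 9.5  (via 3)
6: 14.1  (via 4)
1: 15.9  (via 2)
5: 19.6  (via 6)
8: 19.8  (via 6)
Shortest route: 3–4–6–8 = 19.8.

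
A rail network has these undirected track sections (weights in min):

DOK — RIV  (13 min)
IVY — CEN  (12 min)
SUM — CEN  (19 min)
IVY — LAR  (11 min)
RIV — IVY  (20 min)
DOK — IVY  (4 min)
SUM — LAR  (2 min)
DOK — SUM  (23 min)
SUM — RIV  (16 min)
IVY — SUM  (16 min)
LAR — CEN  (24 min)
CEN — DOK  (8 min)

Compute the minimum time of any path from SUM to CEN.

Shortest distances from SUM:
SUM: 0
LAR: 2  (via SUM)
IVY: 13  (via LAR)
RIV: 16  (via SUM)
DOK: 17  (via IVY)
CEN: 19  (via SUM)
Shortest route: SUM–CEN = 19 min.

19 min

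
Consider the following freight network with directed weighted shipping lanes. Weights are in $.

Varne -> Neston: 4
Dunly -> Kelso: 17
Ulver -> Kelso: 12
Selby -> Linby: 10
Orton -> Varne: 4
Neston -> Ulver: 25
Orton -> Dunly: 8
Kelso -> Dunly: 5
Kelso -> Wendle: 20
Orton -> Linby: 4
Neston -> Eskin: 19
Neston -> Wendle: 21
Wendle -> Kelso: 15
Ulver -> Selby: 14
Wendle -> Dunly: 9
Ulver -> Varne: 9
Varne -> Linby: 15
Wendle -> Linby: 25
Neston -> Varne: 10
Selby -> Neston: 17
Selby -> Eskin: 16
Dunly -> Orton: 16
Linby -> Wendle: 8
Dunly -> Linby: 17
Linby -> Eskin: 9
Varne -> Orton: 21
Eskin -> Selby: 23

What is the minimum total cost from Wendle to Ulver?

Compare a few routes:
Wendle → Kelso → Dunly → Orton → Varne → Neston → Ulver: 15+5+16+4+4+25 = 69
Wendle → Dunly → Orton → Varne → Neston → Ulver: 9+16+4+4+25 = 58
Wendle → Linby → Eskin → Selby → Neston → Ulver: 25+9+23+17+25 = 99
The minimum is $58 via Wendle → Dunly → Orton → Varne → Neston → Ulver.

$58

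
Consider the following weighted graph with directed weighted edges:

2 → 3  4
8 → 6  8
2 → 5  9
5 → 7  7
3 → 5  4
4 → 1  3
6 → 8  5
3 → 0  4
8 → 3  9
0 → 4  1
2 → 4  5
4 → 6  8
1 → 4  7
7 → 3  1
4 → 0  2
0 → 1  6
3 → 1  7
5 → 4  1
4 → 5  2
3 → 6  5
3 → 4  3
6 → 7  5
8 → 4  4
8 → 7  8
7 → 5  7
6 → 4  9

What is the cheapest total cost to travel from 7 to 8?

Enumerating some paths:
7 - 3 - 5 - 4 - 6 - 8: 1+4+1+8+5 = 19
7 - 3 - 4 - 6 - 8: 1+3+8+5 = 17
7 - 3 - 6 - 8: 1+5+5 = 11
Cheapest is 7 - 3 - 6 - 8 at 11.

11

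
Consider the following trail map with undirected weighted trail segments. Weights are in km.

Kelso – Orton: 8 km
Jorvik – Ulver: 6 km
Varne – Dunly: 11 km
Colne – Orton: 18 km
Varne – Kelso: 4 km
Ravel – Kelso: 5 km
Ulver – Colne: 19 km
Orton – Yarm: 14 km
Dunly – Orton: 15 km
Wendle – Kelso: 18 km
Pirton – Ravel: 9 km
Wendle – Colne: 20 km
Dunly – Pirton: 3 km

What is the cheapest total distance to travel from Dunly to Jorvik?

Compare a few routes:
Dunly–Varne–Kelso–Orton–Colne–Ulver–Jorvik: 11+4+8+18+19+6 = 66
Dunly–Orton–Colne–Ulver–Jorvik: 15+18+19+6 = 58
Cheapest is Dunly–Orton–Colne–Ulver–Jorvik at 58 km.

58 km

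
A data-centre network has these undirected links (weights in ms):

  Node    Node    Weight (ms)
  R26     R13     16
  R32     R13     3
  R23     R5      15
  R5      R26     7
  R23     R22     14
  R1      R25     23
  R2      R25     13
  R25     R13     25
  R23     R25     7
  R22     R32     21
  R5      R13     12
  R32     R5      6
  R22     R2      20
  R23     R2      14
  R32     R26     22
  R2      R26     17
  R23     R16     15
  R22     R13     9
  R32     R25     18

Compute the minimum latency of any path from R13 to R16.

Compare a few routes:
R13–R32–R5–R23–R16: 3+6+15+15 = 39
R13–R32–R25–R23–R16: 3+18+7+15 = 43
R13–R5–R23–R16: 12+15+15 = 42
R13–R22–R23–R16: 9+14+15 = 38
The minimum is 38 ms via R13–R22–R23–R16.

38 ms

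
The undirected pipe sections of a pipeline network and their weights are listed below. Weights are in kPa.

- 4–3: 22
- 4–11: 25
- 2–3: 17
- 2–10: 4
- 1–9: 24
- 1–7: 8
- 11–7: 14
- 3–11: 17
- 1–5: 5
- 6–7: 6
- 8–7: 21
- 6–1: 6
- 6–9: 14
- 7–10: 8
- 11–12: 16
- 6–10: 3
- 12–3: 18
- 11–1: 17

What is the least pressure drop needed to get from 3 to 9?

Compare a few routes:
3 → 2 → 10 → 6 → 9: 17+4+3+14 = 38
3 → 2 → 10 → 7 → 6 → 9: 17+4+8+6+14 = 49
The minimum is 38 kPa via 3 → 2 → 10 → 6 → 9.

38 kPa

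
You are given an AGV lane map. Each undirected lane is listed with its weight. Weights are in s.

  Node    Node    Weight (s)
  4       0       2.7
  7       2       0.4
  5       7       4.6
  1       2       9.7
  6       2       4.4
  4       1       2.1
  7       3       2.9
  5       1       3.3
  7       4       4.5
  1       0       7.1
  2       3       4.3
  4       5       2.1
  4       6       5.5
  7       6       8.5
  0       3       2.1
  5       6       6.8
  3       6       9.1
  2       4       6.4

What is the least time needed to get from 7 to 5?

4.6 s

Compare a few routes:
7–2–4–5: 0.4+6.4+2.1 = 8.9
7–4–5: 4.5+2.1 = 6.6
7–5: 4.6 = 4.6
7–3–0–4–5: 2.9+2.1+2.7+2.1 = 9.8
Cheapest is 7–5 at 4.6 s.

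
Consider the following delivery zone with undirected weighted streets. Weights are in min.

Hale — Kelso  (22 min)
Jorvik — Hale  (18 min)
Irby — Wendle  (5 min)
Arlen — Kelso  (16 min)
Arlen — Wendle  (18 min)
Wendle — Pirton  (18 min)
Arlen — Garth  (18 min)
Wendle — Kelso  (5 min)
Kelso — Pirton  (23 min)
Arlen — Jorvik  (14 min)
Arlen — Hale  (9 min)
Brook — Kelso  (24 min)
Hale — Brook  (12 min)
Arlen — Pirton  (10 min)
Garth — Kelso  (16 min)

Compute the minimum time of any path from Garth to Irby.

26 min

Shortest distances from Garth:
Garth: 0
Kelso: 16  (via Garth)
Arlen: 18  (via Garth)
Wendle: 21  (via Kelso)
Irby: 26  (via Wendle)
Shortest route: Garth–Kelso–Wendle–Irby = 26 min.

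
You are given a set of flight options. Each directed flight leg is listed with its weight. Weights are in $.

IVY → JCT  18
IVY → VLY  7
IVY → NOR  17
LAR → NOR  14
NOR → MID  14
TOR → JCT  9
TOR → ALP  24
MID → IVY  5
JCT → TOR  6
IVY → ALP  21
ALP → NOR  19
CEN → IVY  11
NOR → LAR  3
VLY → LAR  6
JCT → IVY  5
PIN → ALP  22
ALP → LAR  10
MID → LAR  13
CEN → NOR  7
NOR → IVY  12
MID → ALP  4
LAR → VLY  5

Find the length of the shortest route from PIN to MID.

Running Dijkstra from PIN:
PIN: 0
ALP: 22  (via PIN)
LAR: 32  (via ALP)
VLY: 37  (via LAR)
NOR: 41  (via ALP)
IVY: 53  (via NOR)
MID: 55  (via NOR)
Shortest route: PIN → ALP → NOR → MID = $55.

$55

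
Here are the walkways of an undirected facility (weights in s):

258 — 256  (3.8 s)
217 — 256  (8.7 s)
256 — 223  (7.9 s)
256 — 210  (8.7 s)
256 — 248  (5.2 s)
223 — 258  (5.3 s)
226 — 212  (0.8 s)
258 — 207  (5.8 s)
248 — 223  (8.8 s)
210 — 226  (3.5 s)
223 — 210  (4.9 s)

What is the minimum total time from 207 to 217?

18.3 s

Settle nodes by increasing distance from 207:
207: 0
258: 5.8  (via 207)
256: 9.6  (via 258)
223: 11.1  (via 258)
248: 14.8  (via 256)
210: 16  (via 223)
217: 18.3  (via 256)
Shortest route: 207–258–256–217 = 18.3 s.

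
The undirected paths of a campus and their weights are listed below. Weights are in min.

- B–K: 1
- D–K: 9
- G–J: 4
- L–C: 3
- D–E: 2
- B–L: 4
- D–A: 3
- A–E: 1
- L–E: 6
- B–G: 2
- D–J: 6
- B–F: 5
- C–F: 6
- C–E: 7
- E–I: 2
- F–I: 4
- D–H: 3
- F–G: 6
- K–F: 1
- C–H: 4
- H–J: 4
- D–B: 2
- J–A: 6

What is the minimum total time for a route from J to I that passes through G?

Shortest J→G: J → G = 4
Best G to I: G → B → K → F → I costing 8
Total via G: 4 + 8 = 12 min.

12 min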